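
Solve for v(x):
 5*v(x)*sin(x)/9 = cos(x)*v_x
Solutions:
 v(x) = C1/cos(x)^(5/9)


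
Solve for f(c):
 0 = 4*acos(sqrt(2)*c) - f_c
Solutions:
 f(c) = C1 + 4*c*acos(sqrt(2)*c) - 2*sqrt(2)*sqrt(1 - 2*c^2)


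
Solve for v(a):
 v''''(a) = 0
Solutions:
 v(a) = C1 + C2*a + C3*a^2 + C4*a^3


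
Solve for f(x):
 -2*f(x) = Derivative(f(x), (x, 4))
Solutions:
 f(x) = (C1*sin(2^(3/4)*x/2) + C2*cos(2^(3/4)*x/2))*exp(-2^(3/4)*x/2) + (C3*sin(2^(3/4)*x/2) + C4*cos(2^(3/4)*x/2))*exp(2^(3/4)*x/2)


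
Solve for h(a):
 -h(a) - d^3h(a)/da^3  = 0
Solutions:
 h(a) = C3*exp(-a) + (C1*sin(sqrt(3)*a/2) + C2*cos(sqrt(3)*a/2))*exp(a/2)


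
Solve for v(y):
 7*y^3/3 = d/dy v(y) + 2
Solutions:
 v(y) = C1 + 7*y^4/12 - 2*y


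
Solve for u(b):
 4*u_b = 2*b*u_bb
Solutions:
 u(b) = C1 + C2*b^3


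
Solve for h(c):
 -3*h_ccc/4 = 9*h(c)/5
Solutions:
 h(c) = C3*exp(c*(-12^(1/3)*5^(2/3) + 3*10^(2/3)*3^(1/3))/20)*sin(10^(2/3)*3^(5/6)*c/10) + C4*exp(c*(-12^(1/3)*5^(2/3) + 3*10^(2/3)*3^(1/3))/20)*cos(10^(2/3)*3^(5/6)*c/10) + C5*exp(-c*(12^(1/3)*5^(2/3) + 3*10^(2/3)*3^(1/3))/20) + (C1*sin(10^(2/3)*3^(5/6)*c/10) + C2*cos(10^(2/3)*3^(5/6)*c/10))*exp(12^(1/3)*5^(2/3)*c/10)


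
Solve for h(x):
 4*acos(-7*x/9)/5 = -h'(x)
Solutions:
 h(x) = C1 - 4*x*acos(-7*x/9)/5 - 4*sqrt(81 - 49*x^2)/35


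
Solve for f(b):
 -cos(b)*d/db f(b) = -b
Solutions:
 f(b) = C1 + Integral(b/cos(b), b)


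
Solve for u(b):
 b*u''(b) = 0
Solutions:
 u(b) = C1 + C2*b


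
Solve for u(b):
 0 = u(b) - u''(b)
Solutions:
 u(b) = C1*exp(-b) + C2*exp(b)


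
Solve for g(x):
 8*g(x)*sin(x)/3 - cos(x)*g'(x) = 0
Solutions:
 g(x) = C1/cos(x)^(8/3)


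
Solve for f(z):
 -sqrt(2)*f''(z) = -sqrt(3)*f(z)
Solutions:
 f(z) = C1*exp(-2^(3/4)*3^(1/4)*z/2) + C2*exp(2^(3/4)*3^(1/4)*z/2)


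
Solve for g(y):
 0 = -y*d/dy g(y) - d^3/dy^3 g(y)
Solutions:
 g(y) = C1 + Integral(C2*airyai(-y) + C3*airybi(-y), y)


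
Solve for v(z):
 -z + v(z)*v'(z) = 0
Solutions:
 v(z) = -sqrt(C1 + z^2)
 v(z) = sqrt(C1 + z^2)


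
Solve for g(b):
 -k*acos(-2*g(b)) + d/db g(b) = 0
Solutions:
 Integral(1/acos(-2*_y), (_y, g(b))) = C1 + b*k


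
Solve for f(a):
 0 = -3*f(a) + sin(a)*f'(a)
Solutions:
 f(a) = C1*(cos(a) - 1)^(3/2)/(cos(a) + 1)^(3/2)


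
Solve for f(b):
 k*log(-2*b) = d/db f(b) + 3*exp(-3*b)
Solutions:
 f(b) = C1 + b*k*log(-b) + b*k*(-1 + log(2)) + exp(-3*b)


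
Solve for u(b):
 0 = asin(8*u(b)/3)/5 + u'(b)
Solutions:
 Integral(1/asin(8*_y/3), (_y, u(b))) = C1 - b/5


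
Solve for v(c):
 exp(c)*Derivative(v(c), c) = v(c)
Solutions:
 v(c) = C1*exp(-exp(-c))


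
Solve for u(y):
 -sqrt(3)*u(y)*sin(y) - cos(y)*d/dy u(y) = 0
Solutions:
 u(y) = C1*cos(y)^(sqrt(3))


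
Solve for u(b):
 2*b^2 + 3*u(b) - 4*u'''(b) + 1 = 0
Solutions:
 u(b) = C3*exp(6^(1/3)*b/2) - 2*b^2/3 + (C1*sin(2^(1/3)*3^(5/6)*b/4) + C2*cos(2^(1/3)*3^(5/6)*b/4))*exp(-6^(1/3)*b/4) - 1/3


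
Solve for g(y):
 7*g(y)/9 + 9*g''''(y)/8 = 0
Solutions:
 g(y) = (C1*sin(14^(1/4)*y/3) + C2*cos(14^(1/4)*y/3))*exp(-14^(1/4)*y/3) + (C3*sin(14^(1/4)*y/3) + C4*cos(14^(1/4)*y/3))*exp(14^(1/4)*y/3)


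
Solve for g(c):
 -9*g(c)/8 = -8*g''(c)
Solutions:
 g(c) = C1*exp(-3*c/8) + C2*exp(3*c/8)


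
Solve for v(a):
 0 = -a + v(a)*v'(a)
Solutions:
 v(a) = -sqrt(C1 + a^2)
 v(a) = sqrt(C1 + a^2)


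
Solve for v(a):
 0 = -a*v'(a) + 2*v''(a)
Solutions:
 v(a) = C1 + C2*erfi(a/2)


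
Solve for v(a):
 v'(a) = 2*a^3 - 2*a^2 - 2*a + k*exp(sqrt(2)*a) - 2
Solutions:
 v(a) = C1 + a^4/2 - 2*a^3/3 - a^2 - 2*a + sqrt(2)*k*exp(sqrt(2)*a)/2


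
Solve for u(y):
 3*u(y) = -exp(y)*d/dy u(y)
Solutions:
 u(y) = C1*exp(3*exp(-y))


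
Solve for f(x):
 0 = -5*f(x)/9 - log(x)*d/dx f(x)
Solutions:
 f(x) = C1*exp(-5*li(x)/9)


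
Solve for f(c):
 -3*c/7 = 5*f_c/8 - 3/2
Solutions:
 f(c) = C1 - 12*c^2/35 + 12*c/5


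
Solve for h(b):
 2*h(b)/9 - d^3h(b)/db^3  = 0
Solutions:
 h(b) = C3*exp(6^(1/3)*b/3) + (C1*sin(2^(1/3)*3^(5/6)*b/6) + C2*cos(2^(1/3)*3^(5/6)*b/6))*exp(-6^(1/3)*b/6)


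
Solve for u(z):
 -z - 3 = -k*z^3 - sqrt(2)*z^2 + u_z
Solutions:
 u(z) = C1 + k*z^4/4 + sqrt(2)*z^3/3 - z^2/2 - 3*z


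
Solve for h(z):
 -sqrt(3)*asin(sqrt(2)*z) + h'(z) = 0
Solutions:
 h(z) = C1 + sqrt(3)*(z*asin(sqrt(2)*z) + sqrt(2)*sqrt(1 - 2*z^2)/2)


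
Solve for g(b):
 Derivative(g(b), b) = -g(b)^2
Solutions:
 g(b) = 1/(C1 + b)


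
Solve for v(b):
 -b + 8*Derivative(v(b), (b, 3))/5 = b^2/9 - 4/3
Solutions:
 v(b) = C1 + C2*b + C3*b^2 + b^5/864 + 5*b^4/192 - 5*b^3/36


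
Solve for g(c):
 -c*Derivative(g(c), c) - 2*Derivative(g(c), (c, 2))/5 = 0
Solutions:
 g(c) = C1 + C2*erf(sqrt(5)*c/2)


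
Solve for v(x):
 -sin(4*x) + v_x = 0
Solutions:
 v(x) = C1 - cos(4*x)/4


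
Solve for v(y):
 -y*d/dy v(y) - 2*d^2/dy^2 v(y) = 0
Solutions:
 v(y) = C1 + C2*erf(y/2)


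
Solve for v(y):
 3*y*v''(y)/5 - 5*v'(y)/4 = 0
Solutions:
 v(y) = C1 + C2*y^(37/12)


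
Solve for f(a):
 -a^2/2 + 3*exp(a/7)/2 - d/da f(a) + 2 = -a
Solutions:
 f(a) = C1 - a^3/6 + a^2/2 + 2*a + 21*exp(a/7)/2


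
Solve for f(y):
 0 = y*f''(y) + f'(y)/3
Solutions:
 f(y) = C1 + C2*y^(2/3)


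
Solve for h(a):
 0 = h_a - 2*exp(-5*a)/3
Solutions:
 h(a) = C1 - 2*exp(-5*a)/15


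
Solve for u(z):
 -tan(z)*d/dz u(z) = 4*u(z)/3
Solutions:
 u(z) = C1/sin(z)^(4/3)


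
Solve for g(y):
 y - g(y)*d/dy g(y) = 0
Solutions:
 g(y) = -sqrt(C1 + y^2)
 g(y) = sqrt(C1 + y^2)


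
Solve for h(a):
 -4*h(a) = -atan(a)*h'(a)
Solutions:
 h(a) = C1*exp(4*Integral(1/atan(a), a))


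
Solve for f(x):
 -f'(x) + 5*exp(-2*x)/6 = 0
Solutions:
 f(x) = C1 - 5*exp(-2*x)/12


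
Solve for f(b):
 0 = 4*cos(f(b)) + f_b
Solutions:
 f(b) = pi - asin((C1 + exp(8*b))/(C1 - exp(8*b)))
 f(b) = asin((C1 + exp(8*b))/(C1 - exp(8*b)))


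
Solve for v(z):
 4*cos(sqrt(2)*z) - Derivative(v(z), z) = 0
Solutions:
 v(z) = C1 + 2*sqrt(2)*sin(sqrt(2)*z)


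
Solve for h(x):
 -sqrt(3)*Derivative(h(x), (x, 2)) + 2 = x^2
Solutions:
 h(x) = C1 + C2*x - sqrt(3)*x^4/36 + sqrt(3)*x^2/3


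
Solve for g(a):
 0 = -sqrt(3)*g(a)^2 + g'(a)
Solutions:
 g(a) = -1/(C1 + sqrt(3)*a)


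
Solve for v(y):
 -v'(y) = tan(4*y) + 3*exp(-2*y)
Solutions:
 v(y) = C1 - log(tan(4*y)^2 + 1)/8 + 3*exp(-2*y)/2


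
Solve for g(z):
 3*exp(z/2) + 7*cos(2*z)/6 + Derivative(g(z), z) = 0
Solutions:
 g(z) = C1 - 6*exp(z/2) - 7*sin(2*z)/12


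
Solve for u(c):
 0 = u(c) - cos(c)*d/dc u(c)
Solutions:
 u(c) = C1*sqrt(sin(c) + 1)/sqrt(sin(c) - 1)


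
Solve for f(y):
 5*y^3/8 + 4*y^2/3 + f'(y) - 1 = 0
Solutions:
 f(y) = C1 - 5*y^4/32 - 4*y^3/9 + y


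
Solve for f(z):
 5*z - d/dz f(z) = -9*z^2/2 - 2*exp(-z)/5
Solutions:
 f(z) = C1 + 3*z^3/2 + 5*z^2/2 - 2*exp(-z)/5


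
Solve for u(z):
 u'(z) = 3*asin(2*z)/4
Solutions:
 u(z) = C1 + 3*z*asin(2*z)/4 + 3*sqrt(1 - 4*z^2)/8


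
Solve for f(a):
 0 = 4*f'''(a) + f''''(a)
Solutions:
 f(a) = C1 + C2*a + C3*a^2 + C4*exp(-4*a)


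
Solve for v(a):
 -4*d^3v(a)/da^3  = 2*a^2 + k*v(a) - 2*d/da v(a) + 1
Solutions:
 v(a) = C1*exp(a*(3^(1/3)*(9*k + sqrt(3)*sqrt(27*k^2 - 8))^(1/3)/12 - 3^(5/6)*I*(9*k + sqrt(3)*sqrt(27*k^2 - 8))^(1/3)/12 - 2/((-3^(1/3) + 3^(5/6)*I)*(9*k + sqrt(3)*sqrt(27*k^2 - 8))^(1/3)))) + C2*exp(a*(3^(1/3)*(9*k + sqrt(3)*sqrt(27*k^2 - 8))^(1/3)/12 + 3^(5/6)*I*(9*k + sqrt(3)*sqrt(27*k^2 - 8))^(1/3)/12 + 2/((3^(1/3) + 3^(5/6)*I)*(9*k + sqrt(3)*sqrt(27*k^2 - 8))^(1/3)))) + C3*exp(-3^(1/3)*a*((9*k + sqrt(3)*sqrt(27*k^2 - 8))^(1/3) + 2*3^(1/3)/(9*k + sqrt(3)*sqrt(27*k^2 - 8))^(1/3))/6) - 2*a^2/k - 8*a/k^2 - 1/k - 16/k^3


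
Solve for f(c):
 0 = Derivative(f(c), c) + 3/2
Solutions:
 f(c) = C1 - 3*c/2


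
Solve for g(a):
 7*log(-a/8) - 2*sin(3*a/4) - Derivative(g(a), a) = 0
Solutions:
 g(a) = C1 + 7*a*log(-a) - 21*a*log(2) - 7*a + 8*cos(3*a/4)/3


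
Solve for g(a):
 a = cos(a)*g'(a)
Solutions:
 g(a) = C1 + Integral(a/cos(a), a)


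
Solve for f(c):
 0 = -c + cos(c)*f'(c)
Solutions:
 f(c) = C1 + Integral(c/cos(c), c)


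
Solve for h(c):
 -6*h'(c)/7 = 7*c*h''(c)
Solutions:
 h(c) = C1 + C2*c^(43/49)


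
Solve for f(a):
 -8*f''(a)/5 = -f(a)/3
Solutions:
 f(a) = C1*exp(-sqrt(30)*a/12) + C2*exp(sqrt(30)*a/12)


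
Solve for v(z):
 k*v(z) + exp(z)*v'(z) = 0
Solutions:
 v(z) = C1*exp(k*exp(-z))


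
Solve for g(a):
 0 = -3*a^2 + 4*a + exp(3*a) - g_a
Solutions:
 g(a) = C1 - a^3 + 2*a^2 + exp(3*a)/3


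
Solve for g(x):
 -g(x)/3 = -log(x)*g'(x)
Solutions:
 g(x) = C1*exp(li(x)/3)


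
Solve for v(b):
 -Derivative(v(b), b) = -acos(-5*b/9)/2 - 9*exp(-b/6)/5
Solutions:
 v(b) = C1 + b*acos(-5*b/9)/2 + sqrt(81 - 25*b^2)/10 - 54*exp(-b/6)/5


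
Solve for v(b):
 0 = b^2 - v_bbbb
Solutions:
 v(b) = C1 + C2*b + C3*b^2 + C4*b^3 + b^6/360


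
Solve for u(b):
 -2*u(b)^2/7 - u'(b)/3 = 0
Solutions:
 u(b) = 7/(C1 + 6*b)


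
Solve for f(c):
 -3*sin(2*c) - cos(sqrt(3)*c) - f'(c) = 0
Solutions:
 f(c) = C1 - sqrt(3)*sin(sqrt(3)*c)/3 + 3*cos(2*c)/2


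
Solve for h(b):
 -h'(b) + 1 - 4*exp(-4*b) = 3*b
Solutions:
 h(b) = C1 - 3*b^2/2 + b + exp(-4*b)


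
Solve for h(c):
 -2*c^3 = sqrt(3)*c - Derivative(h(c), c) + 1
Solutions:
 h(c) = C1 + c^4/2 + sqrt(3)*c^2/2 + c


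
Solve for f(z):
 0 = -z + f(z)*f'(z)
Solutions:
 f(z) = -sqrt(C1 + z^2)
 f(z) = sqrt(C1 + z^2)


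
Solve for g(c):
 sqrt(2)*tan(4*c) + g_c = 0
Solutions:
 g(c) = C1 + sqrt(2)*log(cos(4*c))/4


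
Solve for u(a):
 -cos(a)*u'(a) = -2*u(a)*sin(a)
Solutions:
 u(a) = C1/cos(a)^2


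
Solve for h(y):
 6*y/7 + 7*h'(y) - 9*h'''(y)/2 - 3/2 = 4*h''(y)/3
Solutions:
 h(y) = C1 + C2*exp(y*(-4 + 5*sqrt(46))/27) + C3*exp(-y*(4 + 5*sqrt(46))/27) - 3*y^2/49 + 131*y/686


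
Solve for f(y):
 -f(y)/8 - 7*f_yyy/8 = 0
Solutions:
 f(y) = C3*exp(-7^(2/3)*y/7) + (C1*sin(sqrt(3)*7^(2/3)*y/14) + C2*cos(sqrt(3)*7^(2/3)*y/14))*exp(7^(2/3)*y/14)


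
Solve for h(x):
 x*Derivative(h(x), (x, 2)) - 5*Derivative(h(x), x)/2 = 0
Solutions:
 h(x) = C1 + C2*x^(7/2)


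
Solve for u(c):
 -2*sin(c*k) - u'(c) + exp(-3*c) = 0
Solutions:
 u(c) = C1 - exp(-3*c)/3 + 2*cos(c*k)/k


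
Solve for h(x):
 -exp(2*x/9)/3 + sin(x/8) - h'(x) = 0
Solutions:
 h(x) = C1 - 3*exp(2*x/9)/2 - 8*cos(x/8)


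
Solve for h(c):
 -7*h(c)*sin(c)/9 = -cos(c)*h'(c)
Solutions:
 h(c) = C1/cos(c)^(7/9)


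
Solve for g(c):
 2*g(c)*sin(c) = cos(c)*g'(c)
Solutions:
 g(c) = C1/cos(c)^2


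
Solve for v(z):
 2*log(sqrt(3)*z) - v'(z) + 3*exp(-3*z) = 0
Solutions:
 v(z) = C1 + 2*z*log(z) + z*(-2 + log(3)) - exp(-3*z)


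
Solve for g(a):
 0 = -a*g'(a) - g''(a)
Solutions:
 g(a) = C1 + C2*erf(sqrt(2)*a/2)


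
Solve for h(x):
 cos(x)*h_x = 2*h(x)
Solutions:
 h(x) = C1*(sin(x) + 1)/(sin(x) - 1)


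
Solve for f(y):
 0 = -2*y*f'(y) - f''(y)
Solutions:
 f(y) = C1 + C2*erf(y)


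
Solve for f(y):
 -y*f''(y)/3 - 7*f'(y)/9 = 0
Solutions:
 f(y) = C1 + C2/y^(4/3)


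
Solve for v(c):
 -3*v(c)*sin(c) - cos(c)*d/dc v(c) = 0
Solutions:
 v(c) = C1*cos(c)^3


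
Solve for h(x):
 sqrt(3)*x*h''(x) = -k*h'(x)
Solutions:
 h(x) = C1 + x^(-sqrt(3)*re(k)/3 + 1)*(C2*sin(sqrt(3)*log(x)*Abs(im(k))/3) + C3*cos(sqrt(3)*log(x)*im(k)/3))


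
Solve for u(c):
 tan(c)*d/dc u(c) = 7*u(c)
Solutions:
 u(c) = C1*sin(c)^7


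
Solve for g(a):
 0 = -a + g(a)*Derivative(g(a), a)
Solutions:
 g(a) = -sqrt(C1 + a^2)
 g(a) = sqrt(C1 + a^2)


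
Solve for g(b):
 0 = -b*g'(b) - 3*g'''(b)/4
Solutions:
 g(b) = C1 + Integral(C2*airyai(-6^(2/3)*b/3) + C3*airybi(-6^(2/3)*b/3), b)


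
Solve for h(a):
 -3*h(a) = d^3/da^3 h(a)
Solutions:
 h(a) = C3*exp(-3^(1/3)*a) + (C1*sin(3^(5/6)*a/2) + C2*cos(3^(5/6)*a/2))*exp(3^(1/3)*a/2)


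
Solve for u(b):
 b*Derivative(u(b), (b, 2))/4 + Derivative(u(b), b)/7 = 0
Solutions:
 u(b) = C1 + C2*b^(3/7)


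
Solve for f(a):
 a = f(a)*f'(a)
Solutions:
 f(a) = -sqrt(C1 + a^2)
 f(a) = sqrt(C1 + a^2)


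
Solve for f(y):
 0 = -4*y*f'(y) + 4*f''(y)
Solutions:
 f(y) = C1 + C2*erfi(sqrt(2)*y/2)


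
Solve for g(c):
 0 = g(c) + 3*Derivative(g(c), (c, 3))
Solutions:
 g(c) = C3*exp(-3^(2/3)*c/3) + (C1*sin(3^(1/6)*c/2) + C2*cos(3^(1/6)*c/2))*exp(3^(2/3)*c/6)


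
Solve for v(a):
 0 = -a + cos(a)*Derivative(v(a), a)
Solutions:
 v(a) = C1 + Integral(a/cos(a), a)


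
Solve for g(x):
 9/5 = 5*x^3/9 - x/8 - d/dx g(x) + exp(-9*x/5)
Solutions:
 g(x) = C1 + 5*x^4/36 - x^2/16 - 9*x/5 - 5*exp(-9*x/5)/9


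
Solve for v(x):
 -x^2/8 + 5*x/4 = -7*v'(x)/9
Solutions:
 v(x) = C1 + 3*x^3/56 - 45*x^2/56


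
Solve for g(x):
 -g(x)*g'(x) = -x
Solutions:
 g(x) = -sqrt(C1 + x^2)
 g(x) = sqrt(C1 + x^2)


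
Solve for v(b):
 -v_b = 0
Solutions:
 v(b) = C1


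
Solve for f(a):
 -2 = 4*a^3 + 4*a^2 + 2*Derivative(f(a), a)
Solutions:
 f(a) = C1 - a^4/2 - 2*a^3/3 - a


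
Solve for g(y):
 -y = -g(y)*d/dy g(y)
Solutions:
 g(y) = -sqrt(C1 + y^2)
 g(y) = sqrt(C1 + y^2)


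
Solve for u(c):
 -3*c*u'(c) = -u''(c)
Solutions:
 u(c) = C1 + C2*erfi(sqrt(6)*c/2)


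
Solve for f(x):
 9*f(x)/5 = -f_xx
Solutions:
 f(x) = C1*sin(3*sqrt(5)*x/5) + C2*cos(3*sqrt(5)*x/5)


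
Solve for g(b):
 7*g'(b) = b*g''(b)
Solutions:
 g(b) = C1 + C2*b^8


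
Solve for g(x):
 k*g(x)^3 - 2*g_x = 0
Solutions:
 g(x) = -sqrt(-1/(C1 + k*x))
 g(x) = sqrt(-1/(C1 + k*x))


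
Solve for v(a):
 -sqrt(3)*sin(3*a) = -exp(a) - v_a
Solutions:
 v(a) = C1 - exp(a) - sqrt(3)*cos(3*a)/3


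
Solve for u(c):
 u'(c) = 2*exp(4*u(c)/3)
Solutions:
 u(c) = 3*log(-(-1/(C1 + 8*c))^(1/4)) + 3*log(3)/4
 u(c) = 3*log(-1/(C1 + 8*c))/4 + 3*log(3)/4
 u(c) = 3*log(-I*(-1/(C1 + 8*c))^(1/4)) + 3*log(3)/4
 u(c) = 3*log(I*(-1/(C1 + 8*c))^(1/4)) + 3*log(3)/4


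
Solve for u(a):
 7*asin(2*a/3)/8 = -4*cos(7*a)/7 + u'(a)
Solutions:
 u(a) = C1 + 7*a*asin(2*a/3)/8 + 7*sqrt(9 - 4*a^2)/16 + 4*sin(7*a)/49


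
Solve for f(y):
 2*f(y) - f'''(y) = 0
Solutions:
 f(y) = C3*exp(2^(1/3)*y) + (C1*sin(2^(1/3)*sqrt(3)*y/2) + C2*cos(2^(1/3)*sqrt(3)*y/2))*exp(-2^(1/3)*y/2)


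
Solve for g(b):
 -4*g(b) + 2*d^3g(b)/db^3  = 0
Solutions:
 g(b) = C3*exp(2^(1/3)*b) + (C1*sin(2^(1/3)*sqrt(3)*b/2) + C2*cos(2^(1/3)*sqrt(3)*b/2))*exp(-2^(1/3)*b/2)


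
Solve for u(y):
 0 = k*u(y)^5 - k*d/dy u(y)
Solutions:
 u(y) = -(-1/(C1 + 4*y))^(1/4)
 u(y) = (-1/(C1 + 4*y))^(1/4)
 u(y) = -I*(-1/(C1 + 4*y))^(1/4)
 u(y) = I*(-1/(C1 + 4*y))^(1/4)


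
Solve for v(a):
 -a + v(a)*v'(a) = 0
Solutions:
 v(a) = -sqrt(C1 + a^2)
 v(a) = sqrt(C1 + a^2)


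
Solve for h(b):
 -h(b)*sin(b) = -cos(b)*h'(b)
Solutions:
 h(b) = C1/cos(b)


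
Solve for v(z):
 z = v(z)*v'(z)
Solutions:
 v(z) = -sqrt(C1 + z^2)
 v(z) = sqrt(C1 + z^2)


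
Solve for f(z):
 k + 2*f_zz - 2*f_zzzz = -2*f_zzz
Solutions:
 f(z) = C1 + C2*z + C3*exp(z*(1 - sqrt(5))/2) + C4*exp(z*(1 + sqrt(5))/2) - k*z^2/4


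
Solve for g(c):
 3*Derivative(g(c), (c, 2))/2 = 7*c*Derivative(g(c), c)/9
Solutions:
 g(c) = C1 + C2*erfi(sqrt(21)*c/9)


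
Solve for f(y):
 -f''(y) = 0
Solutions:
 f(y) = C1 + C2*y


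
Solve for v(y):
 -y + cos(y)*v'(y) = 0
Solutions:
 v(y) = C1 + Integral(y/cos(y), y)


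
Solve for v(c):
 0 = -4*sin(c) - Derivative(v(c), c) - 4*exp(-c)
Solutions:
 v(c) = C1 + 4*cos(c) + 4*exp(-c)


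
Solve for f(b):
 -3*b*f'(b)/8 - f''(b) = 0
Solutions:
 f(b) = C1 + C2*erf(sqrt(3)*b/4)


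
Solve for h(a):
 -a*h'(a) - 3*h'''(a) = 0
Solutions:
 h(a) = C1 + Integral(C2*airyai(-3^(2/3)*a/3) + C3*airybi(-3^(2/3)*a/3), a)


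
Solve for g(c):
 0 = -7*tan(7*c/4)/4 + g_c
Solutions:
 g(c) = C1 - log(cos(7*c/4))


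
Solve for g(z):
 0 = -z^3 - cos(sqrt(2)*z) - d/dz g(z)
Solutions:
 g(z) = C1 - z^4/4 - sqrt(2)*sin(sqrt(2)*z)/2


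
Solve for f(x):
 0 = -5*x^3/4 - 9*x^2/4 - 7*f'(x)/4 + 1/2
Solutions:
 f(x) = C1 - 5*x^4/28 - 3*x^3/7 + 2*x/7


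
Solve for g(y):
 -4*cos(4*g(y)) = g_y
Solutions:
 g(y) = -asin((C1 + exp(32*y))/(C1 - exp(32*y)))/4 + pi/4
 g(y) = asin((C1 + exp(32*y))/(C1 - exp(32*y)))/4


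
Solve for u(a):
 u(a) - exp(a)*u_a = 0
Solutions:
 u(a) = C1*exp(-exp(-a))


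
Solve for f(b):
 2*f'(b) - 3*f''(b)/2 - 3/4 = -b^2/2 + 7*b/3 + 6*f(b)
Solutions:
 f(b) = b^2/12 - b/3 + (C1*sin(4*sqrt(2)*b/3) + C2*cos(4*sqrt(2)*b/3))*exp(2*b/3) - 5/18


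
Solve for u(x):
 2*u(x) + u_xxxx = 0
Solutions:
 u(x) = (C1*sin(2^(3/4)*x/2) + C2*cos(2^(3/4)*x/2))*exp(-2^(3/4)*x/2) + (C3*sin(2^(3/4)*x/2) + C4*cos(2^(3/4)*x/2))*exp(2^(3/4)*x/2)


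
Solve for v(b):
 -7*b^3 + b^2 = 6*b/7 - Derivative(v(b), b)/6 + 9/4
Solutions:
 v(b) = C1 + 21*b^4/2 - 2*b^3 + 18*b^2/7 + 27*b/2


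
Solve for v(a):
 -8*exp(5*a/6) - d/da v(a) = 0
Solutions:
 v(a) = C1 - 48*exp(5*a/6)/5


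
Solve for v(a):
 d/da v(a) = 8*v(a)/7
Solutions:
 v(a) = C1*exp(8*a/7)


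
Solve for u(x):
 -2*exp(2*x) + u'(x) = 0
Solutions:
 u(x) = C1 + exp(2*x)


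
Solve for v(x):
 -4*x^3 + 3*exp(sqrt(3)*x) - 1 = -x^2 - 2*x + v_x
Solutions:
 v(x) = C1 - x^4 + x^3/3 + x^2 - x + sqrt(3)*exp(sqrt(3)*x)


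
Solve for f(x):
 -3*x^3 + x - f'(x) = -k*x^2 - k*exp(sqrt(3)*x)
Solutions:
 f(x) = C1 + k*x^3/3 + sqrt(3)*k*exp(sqrt(3)*x)/3 - 3*x^4/4 + x^2/2


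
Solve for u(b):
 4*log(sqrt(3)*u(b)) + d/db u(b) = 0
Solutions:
 Integral(1/(2*log(_y) + log(3)), (_y, u(b)))/2 = C1 - b


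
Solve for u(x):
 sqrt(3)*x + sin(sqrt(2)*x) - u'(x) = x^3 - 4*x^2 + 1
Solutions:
 u(x) = C1 - x^4/4 + 4*x^3/3 + sqrt(3)*x^2/2 - x - sqrt(2)*cos(sqrt(2)*x)/2


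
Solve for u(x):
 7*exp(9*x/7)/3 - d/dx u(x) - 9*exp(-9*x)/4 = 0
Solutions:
 u(x) = C1 + 49*exp(9*x/7)/27 + exp(-9*x)/4


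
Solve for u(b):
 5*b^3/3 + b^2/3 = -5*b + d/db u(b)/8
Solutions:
 u(b) = C1 + 10*b^4/3 + 8*b^3/9 + 20*b^2


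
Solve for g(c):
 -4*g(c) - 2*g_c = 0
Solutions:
 g(c) = C1*exp(-2*c)


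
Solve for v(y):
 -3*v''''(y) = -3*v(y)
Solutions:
 v(y) = C1*exp(-y) + C2*exp(y) + C3*sin(y) + C4*cos(y)


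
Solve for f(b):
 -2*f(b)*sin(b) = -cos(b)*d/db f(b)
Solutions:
 f(b) = C1/cos(b)^2


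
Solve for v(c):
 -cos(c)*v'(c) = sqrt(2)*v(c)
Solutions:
 v(c) = C1*(sin(c) - 1)^(sqrt(2)/2)/(sin(c) + 1)^(sqrt(2)/2)


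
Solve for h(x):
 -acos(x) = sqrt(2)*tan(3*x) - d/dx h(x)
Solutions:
 h(x) = C1 + x*acos(x) - sqrt(1 - x^2) - sqrt(2)*log(cos(3*x))/3


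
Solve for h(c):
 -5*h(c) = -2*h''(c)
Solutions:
 h(c) = C1*exp(-sqrt(10)*c/2) + C2*exp(sqrt(10)*c/2)


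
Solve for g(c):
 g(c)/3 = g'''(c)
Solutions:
 g(c) = C3*exp(3^(2/3)*c/3) + (C1*sin(3^(1/6)*c/2) + C2*cos(3^(1/6)*c/2))*exp(-3^(2/3)*c/6)


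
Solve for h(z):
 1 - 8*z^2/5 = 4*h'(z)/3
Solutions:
 h(z) = C1 - 2*z^3/5 + 3*z/4


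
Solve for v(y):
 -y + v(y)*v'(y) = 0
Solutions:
 v(y) = -sqrt(C1 + y^2)
 v(y) = sqrt(C1 + y^2)


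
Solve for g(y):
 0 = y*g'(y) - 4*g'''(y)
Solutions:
 g(y) = C1 + Integral(C2*airyai(2^(1/3)*y/2) + C3*airybi(2^(1/3)*y/2), y)


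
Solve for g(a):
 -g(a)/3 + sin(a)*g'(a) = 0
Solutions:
 g(a) = C1*(cos(a) - 1)^(1/6)/(cos(a) + 1)^(1/6)


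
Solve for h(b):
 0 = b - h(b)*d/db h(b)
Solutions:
 h(b) = -sqrt(C1 + b^2)
 h(b) = sqrt(C1 + b^2)


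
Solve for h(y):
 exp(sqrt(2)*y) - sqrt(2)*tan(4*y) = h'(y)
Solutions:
 h(y) = C1 + sqrt(2)*exp(sqrt(2)*y)/2 + sqrt(2)*log(cos(4*y))/4


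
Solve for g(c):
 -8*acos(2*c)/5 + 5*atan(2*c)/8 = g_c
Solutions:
 g(c) = C1 - 8*c*acos(2*c)/5 + 5*c*atan(2*c)/8 + 4*sqrt(1 - 4*c^2)/5 - 5*log(4*c^2 + 1)/32


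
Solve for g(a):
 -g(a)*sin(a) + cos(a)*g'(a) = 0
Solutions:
 g(a) = C1/cos(a)


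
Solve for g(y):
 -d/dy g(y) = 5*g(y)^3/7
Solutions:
 g(y) = -sqrt(14)*sqrt(-1/(C1 - 5*y))/2
 g(y) = sqrt(14)*sqrt(-1/(C1 - 5*y))/2


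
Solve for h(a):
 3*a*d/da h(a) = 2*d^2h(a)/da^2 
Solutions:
 h(a) = C1 + C2*erfi(sqrt(3)*a/2)


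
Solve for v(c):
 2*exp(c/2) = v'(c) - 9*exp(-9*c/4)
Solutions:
 v(c) = C1 + 4*exp(c/2) - 4*exp(-9*c/4)


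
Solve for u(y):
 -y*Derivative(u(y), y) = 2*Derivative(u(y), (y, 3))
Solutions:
 u(y) = C1 + Integral(C2*airyai(-2^(2/3)*y/2) + C3*airybi(-2^(2/3)*y/2), y)


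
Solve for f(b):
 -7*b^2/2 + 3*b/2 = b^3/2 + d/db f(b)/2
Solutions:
 f(b) = C1 - b^4/4 - 7*b^3/3 + 3*b^2/2


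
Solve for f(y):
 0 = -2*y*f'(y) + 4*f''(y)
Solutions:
 f(y) = C1 + C2*erfi(y/2)


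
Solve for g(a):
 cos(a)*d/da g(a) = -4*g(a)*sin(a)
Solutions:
 g(a) = C1*cos(a)^4


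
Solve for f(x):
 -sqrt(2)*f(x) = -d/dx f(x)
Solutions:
 f(x) = C1*exp(sqrt(2)*x)


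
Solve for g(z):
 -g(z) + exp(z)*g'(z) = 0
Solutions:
 g(z) = C1*exp(-exp(-z))


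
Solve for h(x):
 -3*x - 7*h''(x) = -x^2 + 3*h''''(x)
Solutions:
 h(x) = C1 + C2*x + C3*sin(sqrt(21)*x/3) + C4*cos(sqrt(21)*x/3) + x^4/84 - x^3/14 - 3*x^2/49


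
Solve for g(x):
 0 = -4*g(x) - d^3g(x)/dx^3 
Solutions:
 g(x) = C3*exp(-2^(2/3)*x) + (C1*sin(2^(2/3)*sqrt(3)*x/2) + C2*cos(2^(2/3)*sqrt(3)*x/2))*exp(2^(2/3)*x/2)


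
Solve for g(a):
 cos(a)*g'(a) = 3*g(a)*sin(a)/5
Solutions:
 g(a) = C1/cos(a)^(3/5)


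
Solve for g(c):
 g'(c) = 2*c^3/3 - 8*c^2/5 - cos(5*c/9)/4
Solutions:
 g(c) = C1 + c^4/6 - 8*c^3/15 - 9*sin(5*c/9)/20


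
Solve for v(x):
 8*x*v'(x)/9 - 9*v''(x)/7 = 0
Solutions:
 v(x) = C1 + C2*erfi(2*sqrt(7)*x/9)


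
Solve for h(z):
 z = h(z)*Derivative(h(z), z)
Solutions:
 h(z) = -sqrt(C1 + z^2)
 h(z) = sqrt(C1 + z^2)


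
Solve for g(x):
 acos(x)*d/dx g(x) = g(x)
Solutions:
 g(x) = C1*exp(Integral(1/acos(x), x))


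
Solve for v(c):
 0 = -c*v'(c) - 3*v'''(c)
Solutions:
 v(c) = C1 + Integral(C2*airyai(-3^(2/3)*c/3) + C3*airybi(-3^(2/3)*c/3), c)


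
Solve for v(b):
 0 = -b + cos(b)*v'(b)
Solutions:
 v(b) = C1 + Integral(b/cos(b), b)


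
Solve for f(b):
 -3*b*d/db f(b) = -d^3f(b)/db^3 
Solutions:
 f(b) = C1 + Integral(C2*airyai(3^(1/3)*b) + C3*airybi(3^(1/3)*b), b)


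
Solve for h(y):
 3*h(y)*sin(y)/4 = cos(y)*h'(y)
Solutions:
 h(y) = C1/cos(y)^(3/4)


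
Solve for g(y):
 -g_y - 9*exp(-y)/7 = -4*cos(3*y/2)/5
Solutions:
 g(y) = C1 + 8*sin(3*y/2)/15 + 9*exp(-y)/7


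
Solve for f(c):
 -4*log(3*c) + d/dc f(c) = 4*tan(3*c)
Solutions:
 f(c) = C1 + 4*c*log(c) - 4*c + 4*c*log(3) - 4*log(cos(3*c))/3


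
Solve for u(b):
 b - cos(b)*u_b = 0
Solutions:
 u(b) = C1 + Integral(b/cos(b), b)


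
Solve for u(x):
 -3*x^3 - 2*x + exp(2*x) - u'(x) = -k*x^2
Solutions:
 u(x) = C1 + k*x^3/3 - 3*x^4/4 - x^2 + exp(2*x)/2


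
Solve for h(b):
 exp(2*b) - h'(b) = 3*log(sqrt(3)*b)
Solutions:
 h(b) = C1 - 3*b*log(b) + b*(3 - 3*log(3)/2) + exp(2*b)/2


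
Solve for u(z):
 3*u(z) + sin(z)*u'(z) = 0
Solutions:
 u(z) = C1*(cos(z) + 1)^(3/2)/(cos(z) - 1)^(3/2)


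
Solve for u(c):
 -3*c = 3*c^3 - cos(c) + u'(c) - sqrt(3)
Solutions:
 u(c) = C1 - 3*c^4/4 - 3*c^2/2 + sqrt(3)*c + sin(c)


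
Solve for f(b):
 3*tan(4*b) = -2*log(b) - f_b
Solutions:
 f(b) = C1 - 2*b*log(b) + 2*b + 3*log(cos(4*b))/4


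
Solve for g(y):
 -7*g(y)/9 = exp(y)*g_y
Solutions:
 g(y) = C1*exp(7*exp(-y)/9)


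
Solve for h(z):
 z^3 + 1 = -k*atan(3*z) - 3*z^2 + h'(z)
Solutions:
 h(z) = C1 + k*(z*atan(3*z) - log(9*z^2 + 1)/6) + z^4/4 + z^3 + z


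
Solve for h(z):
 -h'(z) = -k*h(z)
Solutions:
 h(z) = C1*exp(k*z)


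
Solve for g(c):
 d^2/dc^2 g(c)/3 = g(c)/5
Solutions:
 g(c) = C1*exp(-sqrt(15)*c/5) + C2*exp(sqrt(15)*c/5)


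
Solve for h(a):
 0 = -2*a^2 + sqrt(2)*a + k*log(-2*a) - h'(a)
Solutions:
 h(a) = C1 - 2*a^3/3 + sqrt(2)*a^2/2 + a*k*log(-a) + a*k*(-1 + log(2))


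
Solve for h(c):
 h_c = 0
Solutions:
 h(c) = C1


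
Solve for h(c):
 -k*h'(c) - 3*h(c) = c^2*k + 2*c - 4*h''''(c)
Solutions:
 h(c) = C1*exp(c*(-2^(1/6)*sqrt((k^2 + sqrt(k^4 + 1024))^(1/3)/4 - 2*2^(1/3)/(k^2 + sqrt(k^4 + 1024))^(1/3)) + sqrt(-2^(5/6)*k/(4*sqrt((k^2 + sqrt(k^4 + 1024))^(1/3)/4 - 2*2^(1/3)/(k^2 + sqrt(k^4 + 1024))^(1/3))) - 2^(1/3)*(k^2 + sqrt(k^4 + 1024))^(1/3)/4 + 2*2^(2/3)/(k^2 + sqrt(k^4 + 1024))^(1/3)))/2) + C2*exp(-c*(2^(1/6)*sqrt((k^2 + sqrt(k^4 + 1024))^(1/3)/4 - 2*2^(1/3)/(k^2 + sqrt(k^4 + 1024))^(1/3)) + sqrt(-2^(5/6)*k/(4*sqrt((k^2 + sqrt(k^4 + 1024))^(1/3)/4 - 2*2^(1/3)/(k^2 + sqrt(k^4 + 1024))^(1/3))) - 2^(1/3)*(k^2 + sqrt(k^4 + 1024))^(1/3)/4 + 2*2^(2/3)/(k^2 + sqrt(k^4 + 1024))^(1/3)))/2) + C3*exp(c*(2^(1/6)*sqrt((k^2 + sqrt(k^4 + 1024))^(1/3)/4 - 2*2^(1/3)/(k^2 + sqrt(k^4 + 1024))^(1/3)) - sqrt(2^(5/6)*k/(4*sqrt((k^2 + sqrt(k^4 + 1024))^(1/3)/4 - 2*2^(1/3)/(k^2 + sqrt(k^4 + 1024))^(1/3))) - 2^(1/3)*(k^2 + sqrt(k^4 + 1024))^(1/3)/4 + 2*2^(2/3)/(k^2 + sqrt(k^4 + 1024))^(1/3)))/2) + C4*exp(c*(2^(1/6)*sqrt((k^2 + sqrt(k^4 + 1024))^(1/3)/4 - 2*2^(1/3)/(k^2 + sqrt(k^4 + 1024))^(1/3)) + sqrt(2^(5/6)*k/(4*sqrt((k^2 + sqrt(k^4 + 1024))^(1/3)/4 - 2*2^(1/3)/(k^2 + sqrt(k^4 + 1024))^(1/3))) - 2^(1/3)*(k^2 + sqrt(k^4 + 1024))^(1/3)/4 + 2*2^(2/3)/(k^2 + sqrt(k^4 + 1024))^(1/3)))/2) - c^2*k/3 + 2*c*k^2/9 - 2*c/3 - 2*k^3/27 + 2*k/9


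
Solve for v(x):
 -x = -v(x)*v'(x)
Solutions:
 v(x) = -sqrt(C1 + x^2)
 v(x) = sqrt(C1 + x^2)


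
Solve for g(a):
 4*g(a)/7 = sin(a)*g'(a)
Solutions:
 g(a) = C1*(cos(a) - 1)^(2/7)/(cos(a) + 1)^(2/7)


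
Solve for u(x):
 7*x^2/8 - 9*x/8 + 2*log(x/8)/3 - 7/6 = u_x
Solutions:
 u(x) = C1 + 7*x^3/24 - 9*x^2/16 + 2*x*log(x)/3 - 11*x/6 - 2*x*log(2)


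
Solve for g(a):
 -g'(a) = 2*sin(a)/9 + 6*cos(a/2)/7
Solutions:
 g(a) = C1 - 12*sin(a/2)/7 + 2*cos(a)/9


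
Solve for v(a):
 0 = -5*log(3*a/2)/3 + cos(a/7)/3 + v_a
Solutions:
 v(a) = C1 + 5*a*log(a)/3 - 5*a/3 - 5*a*log(2)/3 + 5*a*log(3)/3 - 7*sin(a/7)/3


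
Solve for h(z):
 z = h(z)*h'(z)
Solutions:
 h(z) = -sqrt(C1 + z^2)
 h(z) = sqrt(C1 + z^2)


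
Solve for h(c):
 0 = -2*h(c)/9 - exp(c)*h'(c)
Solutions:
 h(c) = C1*exp(2*exp(-c)/9)


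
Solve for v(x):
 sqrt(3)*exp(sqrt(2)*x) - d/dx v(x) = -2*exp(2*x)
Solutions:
 v(x) = C1 + exp(2*x) + sqrt(6)*exp(sqrt(2)*x)/2


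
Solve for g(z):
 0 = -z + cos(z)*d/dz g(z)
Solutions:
 g(z) = C1 + Integral(z/cos(z), z)


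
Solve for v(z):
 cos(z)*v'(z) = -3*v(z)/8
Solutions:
 v(z) = C1*(sin(z) - 1)^(3/16)/(sin(z) + 1)^(3/16)


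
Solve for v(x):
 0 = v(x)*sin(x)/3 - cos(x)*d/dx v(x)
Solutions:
 v(x) = C1/cos(x)^(1/3)


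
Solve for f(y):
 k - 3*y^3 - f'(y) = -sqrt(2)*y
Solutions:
 f(y) = C1 + k*y - 3*y^4/4 + sqrt(2)*y^2/2


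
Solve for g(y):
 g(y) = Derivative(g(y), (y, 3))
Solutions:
 g(y) = C3*exp(y) + (C1*sin(sqrt(3)*y/2) + C2*cos(sqrt(3)*y/2))*exp(-y/2)


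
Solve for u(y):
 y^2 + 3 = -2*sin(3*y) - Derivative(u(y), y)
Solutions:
 u(y) = C1 - y^3/3 - 3*y + 2*cos(3*y)/3


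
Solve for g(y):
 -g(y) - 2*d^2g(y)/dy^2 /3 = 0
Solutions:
 g(y) = C1*sin(sqrt(6)*y/2) + C2*cos(sqrt(6)*y/2)


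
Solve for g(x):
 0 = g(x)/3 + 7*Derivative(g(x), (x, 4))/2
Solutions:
 g(x) = (C1*sin(42^(3/4)*x/42) + C2*cos(42^(3/4)*x/42))*exp(-42^(3/4)*x/42) + (C3*sin(42^(3/4)*x/42) + C4*cos(42^(3/4)*x/42))*exp(42^(3/4)*x/42)


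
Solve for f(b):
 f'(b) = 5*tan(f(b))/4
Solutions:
 f(b) = pi - asin(C1*exp(5*b/4))
 f(b) = asin(C1*exp(5*b/4))


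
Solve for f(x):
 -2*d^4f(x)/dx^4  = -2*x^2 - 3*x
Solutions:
 f(x) = C1 + C2*x + C3*x^2 + C4*x^3 + x^6/360 + x^5/80


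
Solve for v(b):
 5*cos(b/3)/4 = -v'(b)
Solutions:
 v(b) = C1 - 15*sin(b/3)/4


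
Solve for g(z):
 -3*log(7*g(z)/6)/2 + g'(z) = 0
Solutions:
 2*Integral(1/(-log(_y) - log(7) + log(6)), (_y, g(z)))/3 = C1 - z


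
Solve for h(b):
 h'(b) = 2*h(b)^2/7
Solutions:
 h(b) = -7/(C1 + 2*b)


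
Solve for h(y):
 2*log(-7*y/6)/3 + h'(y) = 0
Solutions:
 h(y) = C1 - 2*y*log(-y)/3 + 2*y*(-log(7) + 1 + log(6))/3


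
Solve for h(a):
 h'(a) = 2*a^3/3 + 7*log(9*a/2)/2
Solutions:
 h(a) = C1 + a^4/6 + 7*a*log(a)/2 - 7*a/2 - 7*a*log(2)/2 + 7*a*log(3)


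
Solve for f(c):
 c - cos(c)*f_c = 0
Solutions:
 f(c) = C1 + Integral(c/cos(c), c)


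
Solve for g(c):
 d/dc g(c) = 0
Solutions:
 g(c) = C1


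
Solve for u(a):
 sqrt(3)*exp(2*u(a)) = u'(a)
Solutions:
 u(a) = log(-sqrt(-1/(C1 + sqrt(3)*a))) - log(2)/2
 u(a) = log(-1/(C1 + sqrt(3)*a))/2 - log(2)/2


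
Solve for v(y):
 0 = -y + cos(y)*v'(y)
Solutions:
 v(y) = C1 + Integral(y/cos(y), y)


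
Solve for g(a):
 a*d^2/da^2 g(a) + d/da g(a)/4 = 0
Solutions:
 g(a) = C1 + C2*a^(3/4)


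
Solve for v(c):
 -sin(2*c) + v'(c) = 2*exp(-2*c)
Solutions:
 v(c) = C1 - cos(2*c)/2 - exp(-2*c)


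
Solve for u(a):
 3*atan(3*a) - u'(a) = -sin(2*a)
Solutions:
 u(a) = C1 + 3*a*atan(3*a) - log(9*a^2 + 1)/2 - cos(2*a)/2


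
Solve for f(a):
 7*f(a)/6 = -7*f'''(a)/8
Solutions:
 f(a) = C3*exp(-6^(2/3)*a/3) + (C1*sin(2^(2/3)*3^(1/6)*a/2) + C2*cos(2^(2/3)*3^(1/6)*a/2))*exp(6^(2/3)*a/6)


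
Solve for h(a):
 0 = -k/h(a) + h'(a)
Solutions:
 h(a) = -sqrt(C1 + 2*a*k)
 h(a) = sqrt(C1 + 2*a*k)


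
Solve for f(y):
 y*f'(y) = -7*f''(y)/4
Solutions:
 f(y) = C1 + C2*erf(sqrt(14)*y/7)


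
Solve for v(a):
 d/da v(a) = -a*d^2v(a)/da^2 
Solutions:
 v(a) = C1 + C2*log(a)


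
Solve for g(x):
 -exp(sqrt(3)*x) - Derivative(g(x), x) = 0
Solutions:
 g(x) = C1 - sqrt(3)*exp(sqrt(3)*x)/3


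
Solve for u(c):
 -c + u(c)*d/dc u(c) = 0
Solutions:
 u(c) = -sqrt(C1 + c^2)
 u(c) = sqrt(C1 + c^2)


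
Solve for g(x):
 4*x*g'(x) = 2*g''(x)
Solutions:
 g(x) = C1 + C2*erfi(x)


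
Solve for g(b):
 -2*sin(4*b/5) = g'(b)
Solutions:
 g(b) = C1 + 5*cos(4*b/5)/2


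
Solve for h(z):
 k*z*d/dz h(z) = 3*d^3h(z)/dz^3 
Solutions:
 h(z) = C1 + Integral(C2*airyai(3^(2/3)*k^(1/3)*z/3) + C3*airybi(3^(2/3)*k^(1/3)*z/3), z)


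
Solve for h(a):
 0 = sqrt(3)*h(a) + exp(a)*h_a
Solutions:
 h(a) = C1*exp(sqrt(3)*exp(-a))


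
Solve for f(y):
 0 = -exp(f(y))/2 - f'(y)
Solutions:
 f(y) = log(1/(C1 + y)) + log(2)


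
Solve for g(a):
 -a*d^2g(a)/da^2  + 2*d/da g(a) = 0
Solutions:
 g(a) = C1 + C2*a^3


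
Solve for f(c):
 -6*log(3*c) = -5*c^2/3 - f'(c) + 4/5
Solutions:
 f(c) = C1 - 5*c^3/9 + 6*c*log(c) - 26*c/5 + 6*c*log(3)


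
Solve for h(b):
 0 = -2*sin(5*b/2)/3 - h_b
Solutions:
 h(b) = C1 + 4*cos(5*b/2)/15


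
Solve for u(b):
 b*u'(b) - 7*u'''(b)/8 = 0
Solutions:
 u(b) = C1 + Integral(C2*airyai(2*7^(2/3)*b/7) + C3*airybi(2*7^(2/3)*b/7), b)


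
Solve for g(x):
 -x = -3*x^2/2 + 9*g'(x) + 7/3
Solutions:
 g(x) = C1 + x^3/18 - x^2/18 - 7*x/27


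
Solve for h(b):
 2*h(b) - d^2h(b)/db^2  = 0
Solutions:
 h(b) = C1*exp(-sqrt(2)*b) + C2*exp(sqrt(2)*b)


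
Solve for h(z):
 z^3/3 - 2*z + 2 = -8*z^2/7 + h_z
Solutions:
 h(z) = C1 + z^4/12 + 8*z^3/21 - z^2 + 2*z


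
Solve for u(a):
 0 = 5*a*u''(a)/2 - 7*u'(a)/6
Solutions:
 u(a) = C1 + C2*a^(22/15)


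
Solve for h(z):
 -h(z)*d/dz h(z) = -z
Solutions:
 h(z) = -sqrt(C1 + z^2)
 h(z) = sqrt(C1 + z^2)


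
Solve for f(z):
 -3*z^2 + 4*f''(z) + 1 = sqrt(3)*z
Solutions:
 f(z) = C1 + C2*z + z^4/16 + sqrt(3)*z^3/24 - z^2/8


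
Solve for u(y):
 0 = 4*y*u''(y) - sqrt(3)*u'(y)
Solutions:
 u(y) = C1 + C2*y^(sqrt(3)/4 + 1)


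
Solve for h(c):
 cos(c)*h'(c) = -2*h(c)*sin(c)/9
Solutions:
 h(c) = C1*cos(c)^(2/9)


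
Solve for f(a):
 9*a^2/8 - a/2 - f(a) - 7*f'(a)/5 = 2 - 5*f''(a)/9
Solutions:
 f(a) = C1*exp(3*a*(21 - sqrt(941))/50) + C2*exp(3*a*(21 + sqrt(941))/50) + 9*a^2/8 - 73*a/20 + 109/25


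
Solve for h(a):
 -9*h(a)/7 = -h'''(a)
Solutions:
 h(a) = C3*exp(21^(2/3)*a/7) + (C1*sin(3*3^(1/6)*7^(2/3)*a/14) + C2*cos(3*3^(1/6)*7^(2/3)*a/14))*exp(-21^(2/3)*a/14)


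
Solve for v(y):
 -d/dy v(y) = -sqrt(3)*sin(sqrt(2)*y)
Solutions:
 v(y) = C1 - sqrt(6)*cos(sqrt(2)*y)/2


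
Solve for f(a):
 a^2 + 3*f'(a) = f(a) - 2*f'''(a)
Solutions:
 f(a) = C1*exp(2^(1/3)*a*(-(1 + sqrt(3))^(1/3) + 2^(1/3)/(1 + sqrt(3))^(1/3))/4)*sin(2^(1/3)*sqrt(3)*a*(2^(1/3)/(1 + sqrt(3))^(1/3) + (1 + sqrt(3))^(1/3))/4) + C2*exp(2^(1/3)*a*(-(1 + sqrt(3))^(1/3) + 2^(1/3)/(1 + sqrt(3))^(1/3))/4)*cos(2^(1/3)*sqrt(3)*a*(2^(1/3)/(1 + sqrt(3))^(1/3) + (1 + sqrt(3))^(1/3))/4) + C3*exp(-2^(1/3)*a*(-(1 + sqrt(3))^(1/3) + 2^(1/3)/(1 + sqrt(3))^(1/3))/2) + a^2 + 6*a + 18


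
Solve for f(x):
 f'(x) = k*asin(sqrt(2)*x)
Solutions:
 f(x) = C1 + k*(x*asin(sqrt(2)*x) + sqrt(2)*sqrt(1 - 2*x^2)/2)


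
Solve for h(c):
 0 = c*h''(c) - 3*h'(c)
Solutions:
 h(c) = C1 + C2*c^4


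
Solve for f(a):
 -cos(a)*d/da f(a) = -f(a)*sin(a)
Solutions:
 f(a) = C1/cos(a)


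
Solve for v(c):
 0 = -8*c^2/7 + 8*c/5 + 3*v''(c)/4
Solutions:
 v(c) = C1 + C2*c + 8*c^4/63 - 16*c^3/45


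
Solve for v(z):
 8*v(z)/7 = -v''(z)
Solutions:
 v(z) = C1*sin(2*sqrt(14)*z/7) + C2*cos(2*sqrt(14)*z/7)


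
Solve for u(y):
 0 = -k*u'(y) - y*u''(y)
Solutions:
 u(y) = C1 + y^(1 - re(k))*(C2*sin(log(y)*Abs(im(k))) + C3*cos(log(y)*im(k)))


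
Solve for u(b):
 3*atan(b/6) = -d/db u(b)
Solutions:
 u(b) = C1 - 3*b*atan(b/6) + 9*log(b^2 + 36)


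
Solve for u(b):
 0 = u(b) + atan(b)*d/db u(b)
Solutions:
 u(b) = C1*exp(-Integral(1/atan(b), b))


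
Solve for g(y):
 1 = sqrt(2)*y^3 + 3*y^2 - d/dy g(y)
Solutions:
 g(y) = C1 + sqrt(2)*y^4/4 + y^3 - y


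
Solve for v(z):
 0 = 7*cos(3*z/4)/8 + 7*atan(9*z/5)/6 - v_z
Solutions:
 v(z) = C1 + 7*z*atan(9*z/5)/6 - 35*log(81*z^2 + 25)/108 + 7*sin(3*z/4)/6


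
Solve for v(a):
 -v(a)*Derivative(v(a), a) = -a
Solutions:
 v(a) = -sqrt(C1 + a^2)
 v(a) = sqrt(C1 + a^2)


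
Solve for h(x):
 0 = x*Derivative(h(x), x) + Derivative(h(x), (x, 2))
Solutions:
 h(x) = C1 + C2*erf(sqrt(2)*x/2)


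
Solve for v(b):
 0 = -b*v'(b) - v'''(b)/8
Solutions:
 v(b) = C1 + Integral(C2*airyai(-2*b) + C3*airybi(-2*b), b)


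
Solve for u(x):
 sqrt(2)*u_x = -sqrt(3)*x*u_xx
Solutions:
 u(x) = C1 + C2*x^(1 - sqrt(6)/3)


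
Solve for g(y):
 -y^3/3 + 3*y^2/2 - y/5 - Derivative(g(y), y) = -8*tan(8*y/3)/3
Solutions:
 g(y) = C1 - y^4/12 + y^3/2 - y^2/10 - log(cos(8*y/3))


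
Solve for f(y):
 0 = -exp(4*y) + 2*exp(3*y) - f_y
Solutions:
 f(y) = C1 - exp(4*y)/4 + 2*exp(3*y)/3


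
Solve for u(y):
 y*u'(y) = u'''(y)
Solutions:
 u(y) = C1 + Integral(C2*airyai(y) + C3*airybi(y), y)


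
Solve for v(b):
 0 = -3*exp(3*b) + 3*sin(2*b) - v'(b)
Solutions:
 v(b) = C1 - exp(3*b) - 3*cos(2*b)/2


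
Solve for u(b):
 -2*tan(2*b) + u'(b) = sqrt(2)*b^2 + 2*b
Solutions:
 u(b) = C1 + sqrt(2)*b^3/3 + b^2 - log(cos(2*b))


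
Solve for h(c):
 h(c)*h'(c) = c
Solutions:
 h(c) = -sqrt(C1 + c^2)
 h(c) = sqrt(C1 + c^2)


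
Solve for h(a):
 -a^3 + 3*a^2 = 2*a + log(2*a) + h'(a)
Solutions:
 h(a) = C1 - a^4/4 + a^3 - a^2 - a*log(a) - a*log(2) + a


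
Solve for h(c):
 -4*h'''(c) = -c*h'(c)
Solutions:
 h(c) = C1 + Integral(C2*airyai(2^(1/3)*c/2) + C3*airybi(2^(1/3)*c/2), c)


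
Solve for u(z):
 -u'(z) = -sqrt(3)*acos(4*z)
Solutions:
 u(z) = C1 + sqrt(3)*(z*acos(4*z) - sqrt(1 - 16*z^2)/4)


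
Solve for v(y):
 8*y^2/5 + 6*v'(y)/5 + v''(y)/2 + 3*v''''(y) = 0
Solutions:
 v(y) = C1 + C2*exp(-y*(-50^(1/3)*(108 + sqrt(11714))^(1/3) + 5*20^(1/3)/(108 + sqrt(11714))^(1/3))/60)*sin(sqrt(3)*y*(5*20^(1/3)/(108 + sqrt(11714))^(1/3) + 50^(1/3)*(108 + sqrt(11714))^(1/3))/60) + C3*exp(-y*(-50^(1/3)*(108 + sqrt(11714))^(1/3) + 5*20^(1/3)/(108 + sqrt(11714))^(1/3))/60)*cos(sqrt(3)*y*(5*20^(1/3)/(108 + sqrt(11714))^(1/3) + 50^(1/3)*(108 + sqrt(11714))^(1/3))/60) + C4*exp(y*(-50^(1/3)*(108 + sqrt(11714))^(1/3) + 5*20^(1/3)/(108 + sqrt(11714))^(1/3))/30) - 4*y^3/9 + 5*y^2/9 - 25*y/54


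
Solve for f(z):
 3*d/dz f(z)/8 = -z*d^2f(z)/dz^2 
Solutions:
 f(z) = C1 + C2*z^(5/8)


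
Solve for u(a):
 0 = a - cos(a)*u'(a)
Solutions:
 u(a) = C1 + Integral(a/cos(a), a)


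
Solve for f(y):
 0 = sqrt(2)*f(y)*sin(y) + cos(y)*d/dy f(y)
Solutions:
 f(y) = C1*cos(y)^(sqrt(2))


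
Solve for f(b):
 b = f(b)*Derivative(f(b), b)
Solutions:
 f(b) = -sqrt(C1 + b^2)
 f(b) = sqrt(C1 + b^2)


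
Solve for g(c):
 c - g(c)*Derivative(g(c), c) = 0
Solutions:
 g(c) = -sqrt(C1 + c^2)
 g(c) = sqrt(C1 + c^2)


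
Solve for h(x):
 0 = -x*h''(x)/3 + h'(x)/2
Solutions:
 h(x) = C1 + C2*x^(5/2)


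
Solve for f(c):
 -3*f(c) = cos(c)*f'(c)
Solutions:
 f(c) = C1*(sin(c) - 1)^(3/2)/(sin(c) + 1)^(3/2)


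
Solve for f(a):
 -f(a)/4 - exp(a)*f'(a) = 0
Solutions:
 f(a) = C1*exp(exp(-a)/4)


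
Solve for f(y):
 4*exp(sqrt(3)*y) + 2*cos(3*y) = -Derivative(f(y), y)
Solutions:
 f(y) = C1 - 4*sqrt(3)*exp(sqrt(3)*y)/3 - 2*sin(3*y)/3


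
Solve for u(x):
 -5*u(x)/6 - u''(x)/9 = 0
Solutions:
 u(x) = C1*sin(sqrt(30)*x/2) + C2*cos(sqrt(30)*x/2)


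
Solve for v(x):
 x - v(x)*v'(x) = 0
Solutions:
 v(x) = -sqrt(C1 + x^2)
 v(x) = sqrt(C1 + x^2)


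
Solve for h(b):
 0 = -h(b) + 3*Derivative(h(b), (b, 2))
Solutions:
 h(b) = C1*exp(-sqrt(3)*b/3) + C2*exp(sqrt(3)*b/3)


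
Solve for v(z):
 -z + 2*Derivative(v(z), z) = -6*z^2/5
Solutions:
 v(z) = C1 - z^3/5 + z^2/4


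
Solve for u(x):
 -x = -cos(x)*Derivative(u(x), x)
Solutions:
 u(x) = C1 + Integral(x/cos(x), x)


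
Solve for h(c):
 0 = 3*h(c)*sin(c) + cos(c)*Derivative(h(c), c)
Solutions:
 h(c) = C1*cos(c)^3


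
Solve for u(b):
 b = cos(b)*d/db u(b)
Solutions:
 u(b) = C1 + Integral(b/cos(b), b)


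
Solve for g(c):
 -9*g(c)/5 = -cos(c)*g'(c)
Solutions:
 g(c) = C1*(sin(c) + 1)^(9/10)/(sin(c) - 1)^(9/10)


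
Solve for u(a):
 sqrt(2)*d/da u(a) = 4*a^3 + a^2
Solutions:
 u(a) = C1 + sqrt(2)*a^4/2 + sqrt(2)*a^3/6


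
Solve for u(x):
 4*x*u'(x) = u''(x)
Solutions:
 u(x) = C1 + C2*erfi(sqrt(2)*x)


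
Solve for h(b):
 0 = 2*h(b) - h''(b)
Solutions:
 h(b) = C1*exp(-sqrt(2)*b) + C2*exp(sqrt(2)*b)


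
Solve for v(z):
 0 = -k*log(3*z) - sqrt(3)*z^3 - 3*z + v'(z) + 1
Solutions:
 v(z) = C1 + k*z*log(z) - k*z + k*z*log(3) + sqrt(3)*z^4/4 + 3*z^2/2 - z


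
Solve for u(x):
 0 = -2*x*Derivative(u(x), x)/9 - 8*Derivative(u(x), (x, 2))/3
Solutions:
 u(x) = C1 + C2*erf(sqrt(6)*x/12)


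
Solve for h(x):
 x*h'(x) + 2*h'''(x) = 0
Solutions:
 h(x) = C1 + Integral(C2*airyai(-2^(2/3)*x/2) + C3*airybi(-2^(2/3)*x/2), x)


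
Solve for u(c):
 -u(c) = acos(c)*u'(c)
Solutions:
 u(c) = C1*exp(-Integral(1/acos(c), c))


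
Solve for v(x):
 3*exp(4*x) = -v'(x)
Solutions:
 v(x) = C1 - 3*exp(4*x)/4


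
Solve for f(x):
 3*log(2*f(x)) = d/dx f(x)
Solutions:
 -Integral(1/(log(_y) + log(2)), (_y, f(x)))/3 = C1 - x


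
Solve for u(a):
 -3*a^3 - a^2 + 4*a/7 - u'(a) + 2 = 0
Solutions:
 u(a) = C1 - 3*a^4/4 - a^3/3 + 2*a^2/7 + 2*a


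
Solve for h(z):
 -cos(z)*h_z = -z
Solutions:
 h(z) = C1 + Integral(z/cos(z), z)


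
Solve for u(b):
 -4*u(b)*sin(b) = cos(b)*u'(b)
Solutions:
 u(b) = C1*cos(b)^4


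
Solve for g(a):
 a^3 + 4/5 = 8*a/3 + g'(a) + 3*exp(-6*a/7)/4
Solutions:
 g(a) = C1 + a^4/4 - 4*a^2/3 + 4*a/5 + 7*exp(-6*a/7)/8


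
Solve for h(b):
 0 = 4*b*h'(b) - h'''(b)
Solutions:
 h(b) = C1 + Integral(C2*airyai(2^(2/3)*b) + C3*airybi(2^(2/3)*b), b)


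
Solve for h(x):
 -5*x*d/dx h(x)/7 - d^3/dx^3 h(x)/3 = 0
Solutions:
 h(x) = C1 + Integral(C2*airyai(-15^(1/3)*7^(2/3)*x/7) + C3*airybi(-15^(1/3)*7^(2/3)*x/7), x)
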